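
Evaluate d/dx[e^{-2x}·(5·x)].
5 \left(1 - 2 x\right) e^{- 2 x}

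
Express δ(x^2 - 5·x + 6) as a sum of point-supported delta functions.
\frac{\delta(x - 3) + \delta(x - 2)}{1}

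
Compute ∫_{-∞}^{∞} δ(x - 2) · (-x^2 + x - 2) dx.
-4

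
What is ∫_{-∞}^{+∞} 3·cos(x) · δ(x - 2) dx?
3 \cos{\left(2 \right)}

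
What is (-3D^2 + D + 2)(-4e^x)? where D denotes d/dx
0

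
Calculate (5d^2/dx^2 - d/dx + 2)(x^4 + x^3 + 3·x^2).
2 x^{4} - 2 x^{3} + 63 x^{2} + 24 x + 30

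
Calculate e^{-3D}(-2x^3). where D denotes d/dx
- 2 x^{3} + 18 x^{2} - 54 x + 54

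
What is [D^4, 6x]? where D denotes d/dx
24D^{3}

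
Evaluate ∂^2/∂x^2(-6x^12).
- 792 x^{10}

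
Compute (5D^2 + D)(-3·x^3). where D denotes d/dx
9 x \left(- x - 10\right)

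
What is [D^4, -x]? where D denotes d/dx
-4D^{3}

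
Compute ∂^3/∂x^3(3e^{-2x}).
- 24 e^{- 2 x}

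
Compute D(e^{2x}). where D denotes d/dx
2 e^{2 x}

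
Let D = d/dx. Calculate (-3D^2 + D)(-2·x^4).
8 x^{2} \left(9 - x\right)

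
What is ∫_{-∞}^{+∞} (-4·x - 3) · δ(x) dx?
-3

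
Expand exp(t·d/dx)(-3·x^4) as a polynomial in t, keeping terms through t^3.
3 x \left(- 4 t^{3} - 6 t^{2} x - 4 t x^{2} - x^{3}\right)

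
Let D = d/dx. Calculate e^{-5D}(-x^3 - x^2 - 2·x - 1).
- x^{3} + 14 x^{2} - 67 x + 109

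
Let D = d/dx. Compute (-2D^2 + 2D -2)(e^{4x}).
- 26 e^{4 x}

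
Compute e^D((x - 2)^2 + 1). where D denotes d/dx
x^{2} - 2 x + 2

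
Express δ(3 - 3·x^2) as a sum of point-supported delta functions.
\frac{\delta(x - 1) + \delta(x + 1)}{6}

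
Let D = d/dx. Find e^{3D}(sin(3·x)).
\sin{\left(3 x + 9 \right)}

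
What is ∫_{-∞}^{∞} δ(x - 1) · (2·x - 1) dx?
1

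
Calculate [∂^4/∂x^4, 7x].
28\frac{d^{3}}{dx^{3}}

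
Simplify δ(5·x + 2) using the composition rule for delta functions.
\frac{\delta(x + 2/5)}{5}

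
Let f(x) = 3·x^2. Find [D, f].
6 x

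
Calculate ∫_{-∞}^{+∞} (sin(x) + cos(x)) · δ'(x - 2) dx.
- \cos{\left(2 \right)} + \sin{\left(2 \right)}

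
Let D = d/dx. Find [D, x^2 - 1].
2 x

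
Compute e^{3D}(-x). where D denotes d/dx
- x - 3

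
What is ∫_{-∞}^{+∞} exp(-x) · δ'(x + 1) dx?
e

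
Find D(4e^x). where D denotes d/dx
4 e^{x}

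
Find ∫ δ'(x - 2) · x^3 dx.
-12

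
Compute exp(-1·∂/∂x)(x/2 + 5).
\frac{x}{2} + \frac{9}{2}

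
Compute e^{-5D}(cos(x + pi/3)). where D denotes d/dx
\cos{\left(x - 5 + \frac{\pi}{3} \right)}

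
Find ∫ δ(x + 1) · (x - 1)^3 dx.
-8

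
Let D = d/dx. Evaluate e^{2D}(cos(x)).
\cos{\left(x + 2 \right)}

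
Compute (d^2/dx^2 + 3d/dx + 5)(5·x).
25 x + 15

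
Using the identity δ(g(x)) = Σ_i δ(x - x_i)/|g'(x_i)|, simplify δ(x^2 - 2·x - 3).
\frac{\delta(x - 3) + \delta(x + 1)}{4}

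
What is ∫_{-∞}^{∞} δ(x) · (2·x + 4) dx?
4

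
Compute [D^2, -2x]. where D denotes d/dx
-4D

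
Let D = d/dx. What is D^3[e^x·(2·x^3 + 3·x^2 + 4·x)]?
\left(2 x^{3} + 21 x^{2} + 58 x + 42\right) e^{x}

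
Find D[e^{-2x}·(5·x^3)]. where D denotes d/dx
x^{2} \left(15 - 10 x\right) e^{- 2 x}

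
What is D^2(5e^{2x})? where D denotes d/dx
20 e^{2 x}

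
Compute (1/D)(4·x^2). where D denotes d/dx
\frac{4 x^{3}}{3}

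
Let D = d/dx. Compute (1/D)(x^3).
\frac{x^{4}}{4}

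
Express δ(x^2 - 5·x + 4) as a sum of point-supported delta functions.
\frac{\delta(x - 1) + \delta(x - 4)}{3}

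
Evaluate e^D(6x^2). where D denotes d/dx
6 x^{2} + 12 x + 6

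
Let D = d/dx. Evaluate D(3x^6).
18 x^{5}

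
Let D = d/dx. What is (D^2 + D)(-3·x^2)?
- 6 x - 6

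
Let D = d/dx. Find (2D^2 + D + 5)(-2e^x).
- 16 e^{x}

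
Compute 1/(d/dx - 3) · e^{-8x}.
- \frac{e^{- 8 x}}{11}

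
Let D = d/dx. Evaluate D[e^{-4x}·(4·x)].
4 \left(1 - 4 x\right) e^{- 4 x}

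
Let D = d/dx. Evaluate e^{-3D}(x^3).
x^{3} - 9 x^{2} + 27 x - 27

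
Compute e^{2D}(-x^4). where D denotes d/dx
- x^{4} - 8 x^{3} - 24 x^{2} - 32 x - 16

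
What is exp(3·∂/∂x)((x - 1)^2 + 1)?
x^{2} + 4 x + 5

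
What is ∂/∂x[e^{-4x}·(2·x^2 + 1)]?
4 \left(- 2 x^{2} + x - 1\right) e^{- 4 x}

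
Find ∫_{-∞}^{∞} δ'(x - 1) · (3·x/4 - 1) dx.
- \frac{3}{4}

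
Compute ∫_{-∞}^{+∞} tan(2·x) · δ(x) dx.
0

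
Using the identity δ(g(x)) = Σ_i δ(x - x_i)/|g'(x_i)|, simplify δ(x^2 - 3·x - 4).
\frac{\delta(x - 4) + \delta(x + 1)}{5}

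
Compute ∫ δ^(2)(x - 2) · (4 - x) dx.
0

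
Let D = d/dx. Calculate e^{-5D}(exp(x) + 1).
e^{x - 5} + 1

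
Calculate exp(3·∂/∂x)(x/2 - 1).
\frac{x}{2} + \frac{1}{2}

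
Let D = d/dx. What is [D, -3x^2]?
- 6 x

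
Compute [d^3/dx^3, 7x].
21\frac{d^{2}}{dx^{2}}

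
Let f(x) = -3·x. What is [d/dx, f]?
-3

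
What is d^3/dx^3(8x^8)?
2688 x^{5}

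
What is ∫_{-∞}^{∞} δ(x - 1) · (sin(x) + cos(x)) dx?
\cos{\left(1 \right)} + \sin{\left(1 \right)}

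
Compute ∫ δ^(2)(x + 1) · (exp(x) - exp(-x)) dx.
- 2 \sinh{\left(1 \right)}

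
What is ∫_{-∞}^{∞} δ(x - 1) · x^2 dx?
1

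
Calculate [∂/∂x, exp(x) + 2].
e^{x}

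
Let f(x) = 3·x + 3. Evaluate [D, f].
3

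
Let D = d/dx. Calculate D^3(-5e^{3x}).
- 135 e^{3 x}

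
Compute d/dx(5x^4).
20 x^{3}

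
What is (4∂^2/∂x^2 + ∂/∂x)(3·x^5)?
15 x^{3} \left(x + 16\right)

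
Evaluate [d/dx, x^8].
8 x^{7}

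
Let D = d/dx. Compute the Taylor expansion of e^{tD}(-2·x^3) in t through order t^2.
2 x \left(- 3 t^{2} - 3 t x - x^{2}\right)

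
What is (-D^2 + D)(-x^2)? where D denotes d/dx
2 - 2 x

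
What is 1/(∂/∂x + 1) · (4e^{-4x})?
- \frac{4 e^{- 4 x}}{3}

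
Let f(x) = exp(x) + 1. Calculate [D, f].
e^{x}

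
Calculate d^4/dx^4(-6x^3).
0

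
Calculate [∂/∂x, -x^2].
- 2 x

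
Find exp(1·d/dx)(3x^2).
3 x^{2} + 6 x + 3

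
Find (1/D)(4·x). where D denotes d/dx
2 x^{2}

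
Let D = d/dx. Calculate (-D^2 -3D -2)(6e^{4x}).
- 180 e^{4 x}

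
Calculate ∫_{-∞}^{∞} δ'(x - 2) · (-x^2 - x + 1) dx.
5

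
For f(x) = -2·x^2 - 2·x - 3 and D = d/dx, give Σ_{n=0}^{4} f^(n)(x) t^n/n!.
- 2 t^{2} - 2 t \left(2 x + 1\right) - 2 x^{2} - 2 x - 3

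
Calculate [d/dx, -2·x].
-2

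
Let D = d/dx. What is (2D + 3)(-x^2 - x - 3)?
- 3 x^{2} - 7 x - 11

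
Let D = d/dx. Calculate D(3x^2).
6 x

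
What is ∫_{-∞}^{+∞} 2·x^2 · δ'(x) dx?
0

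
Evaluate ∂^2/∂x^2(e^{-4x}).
16 e^{- 4 x}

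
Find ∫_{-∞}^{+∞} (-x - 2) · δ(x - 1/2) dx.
- \frac{5}{2}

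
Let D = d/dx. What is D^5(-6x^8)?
- 40320 x^{3}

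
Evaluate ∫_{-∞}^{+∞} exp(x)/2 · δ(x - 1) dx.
\frac{e}{2}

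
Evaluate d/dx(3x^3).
9 x^{2}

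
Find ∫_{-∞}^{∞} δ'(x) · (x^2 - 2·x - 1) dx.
2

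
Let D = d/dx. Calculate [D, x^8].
8 x^{7}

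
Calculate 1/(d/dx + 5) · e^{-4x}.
e^{- 4 x}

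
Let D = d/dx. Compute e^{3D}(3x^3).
3 x^{3} + 27 x^{2} + 81 x + 81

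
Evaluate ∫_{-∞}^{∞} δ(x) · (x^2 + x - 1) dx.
-1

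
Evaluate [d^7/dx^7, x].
7\frac{d^{6}}{dx^{6}}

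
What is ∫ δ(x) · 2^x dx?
1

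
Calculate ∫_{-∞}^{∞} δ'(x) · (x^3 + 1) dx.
0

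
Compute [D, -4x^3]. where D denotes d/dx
- 12 x^{2}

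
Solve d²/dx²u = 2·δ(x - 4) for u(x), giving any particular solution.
|x - 4|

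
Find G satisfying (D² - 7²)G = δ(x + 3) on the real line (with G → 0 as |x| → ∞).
-\frac{e^{-7|x + 3|}}{14}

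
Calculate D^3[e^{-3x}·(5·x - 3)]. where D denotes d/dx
27 \left(8 - 5 x\right) e^{- 3 x}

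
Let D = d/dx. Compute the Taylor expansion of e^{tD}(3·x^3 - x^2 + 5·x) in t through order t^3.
3 t^{3} + t^{2} \left(9 x - 1\right) + t \left(9 x^{2} - 2 x + 5\right) + 3 x^{3} - x^{2} + 5 x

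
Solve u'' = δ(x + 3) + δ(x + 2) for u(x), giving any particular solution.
\frac{|x + 3|}{2} + \frac{|x + 2|}{2}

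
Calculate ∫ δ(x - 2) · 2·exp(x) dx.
2 e^{2}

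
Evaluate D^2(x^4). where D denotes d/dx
12 x^{2}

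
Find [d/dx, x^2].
2 x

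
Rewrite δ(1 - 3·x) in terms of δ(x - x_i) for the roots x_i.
\frac{\delta(x - 1/3)}{3}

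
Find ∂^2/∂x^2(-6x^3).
- 36 x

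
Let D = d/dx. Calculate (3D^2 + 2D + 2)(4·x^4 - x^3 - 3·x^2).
8 x^{4} + 30 x^{3} + 132 x^{2} - 30 x - 18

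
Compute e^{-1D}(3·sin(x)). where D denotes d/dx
3 \sin{\left(x - 1 \right)}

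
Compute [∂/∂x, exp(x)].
e^{x}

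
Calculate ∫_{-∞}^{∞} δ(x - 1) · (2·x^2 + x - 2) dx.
1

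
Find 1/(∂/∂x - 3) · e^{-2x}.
- \frac{e^{- 2 x}}{5}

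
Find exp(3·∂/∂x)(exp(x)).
e^{x + 3}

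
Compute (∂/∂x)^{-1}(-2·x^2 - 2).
- \frac{2 x^{3}}{3} - 2 x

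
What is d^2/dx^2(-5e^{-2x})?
- 20 e^{- 2 x}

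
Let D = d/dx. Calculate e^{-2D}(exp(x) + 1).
e^{x - 2} + 1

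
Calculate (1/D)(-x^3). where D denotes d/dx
- \frac{x^{4}}{4}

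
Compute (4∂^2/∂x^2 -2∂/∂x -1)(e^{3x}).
29 e^{3 x}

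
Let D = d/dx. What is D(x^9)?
9 x^{8}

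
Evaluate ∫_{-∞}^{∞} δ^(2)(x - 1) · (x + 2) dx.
0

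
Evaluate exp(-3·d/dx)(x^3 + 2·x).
x^{3} - 9 x^{2} + 29 x - 33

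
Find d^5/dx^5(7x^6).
5040 x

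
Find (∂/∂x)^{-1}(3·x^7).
\frac{3 x^{8}}{8}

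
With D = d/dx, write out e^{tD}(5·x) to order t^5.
5 t + 5 x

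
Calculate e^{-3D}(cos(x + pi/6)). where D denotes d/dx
\cos{\left(x - 3 + \frac{\pi}{6} \right)}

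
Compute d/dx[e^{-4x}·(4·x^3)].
x^{2} \left(12 - 16 x\right) e^{- 4 x}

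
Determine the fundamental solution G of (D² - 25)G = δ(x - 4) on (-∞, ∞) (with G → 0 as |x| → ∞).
-\frac{e^{-5|x - 4|}}{10}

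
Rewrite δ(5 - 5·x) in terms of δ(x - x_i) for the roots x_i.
\frac{\delta(x - 1)}{5}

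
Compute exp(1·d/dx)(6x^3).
6 x^{3} + 18 x^{2} + 18 x + 6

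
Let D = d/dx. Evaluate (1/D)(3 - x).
- \frac{x^{2}}{2} + 3 x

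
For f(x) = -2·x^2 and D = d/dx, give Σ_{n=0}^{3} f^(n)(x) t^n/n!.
- 2 t^{2} - 4 t x - 2 x^{2}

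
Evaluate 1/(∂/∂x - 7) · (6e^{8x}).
6 e^{8 x}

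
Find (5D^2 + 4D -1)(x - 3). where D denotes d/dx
7 - x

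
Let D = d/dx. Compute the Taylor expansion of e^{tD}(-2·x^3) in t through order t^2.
2 x \left(- 3 t^{2} - 3 t x - x^{2}\right)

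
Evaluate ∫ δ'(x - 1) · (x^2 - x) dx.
-1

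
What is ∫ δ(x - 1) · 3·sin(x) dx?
3 \sin{\left(1 \right)}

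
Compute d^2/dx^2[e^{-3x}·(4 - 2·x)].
6 \left(8 - 3 x\right) e^{- 3 x}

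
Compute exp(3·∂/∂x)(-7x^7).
- 7 x^{7} - 147 x^{6} - 1323 x^{5} - 6615 x^{4} - 19845 x^{3} - 35721 x^{2} - 35721 x - 15309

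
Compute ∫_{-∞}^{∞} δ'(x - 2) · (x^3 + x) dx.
-13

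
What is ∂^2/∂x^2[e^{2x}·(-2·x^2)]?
\left(- 8 x^{2} - 16 x - 4\right) e^{2 x}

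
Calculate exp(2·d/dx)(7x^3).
7 x^{3} + 42 x^{2} + 84 x + 56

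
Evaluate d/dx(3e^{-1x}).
- 3 e^{- x}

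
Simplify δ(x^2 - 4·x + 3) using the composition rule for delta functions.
\frac{\delta(x - 3) + \delta(x - 1)}{2}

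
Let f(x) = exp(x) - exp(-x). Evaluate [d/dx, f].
2 \cosh{\left(x \right)}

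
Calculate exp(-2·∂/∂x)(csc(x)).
\csc{\left(x - 2 \right)}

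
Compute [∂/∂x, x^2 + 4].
2 x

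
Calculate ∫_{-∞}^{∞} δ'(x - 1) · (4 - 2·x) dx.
2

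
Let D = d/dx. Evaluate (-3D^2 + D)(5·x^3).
15 x \left(x - 6\right)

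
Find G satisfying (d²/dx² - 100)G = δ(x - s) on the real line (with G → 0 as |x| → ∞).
-\frac{e^{-10|x-s|}}{20}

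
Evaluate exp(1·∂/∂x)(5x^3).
5 x^{3} + 15 x^{2} + 15 x + 5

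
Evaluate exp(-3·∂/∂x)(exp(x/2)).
e^{\frac{x}{2} - \frac{3}{2}}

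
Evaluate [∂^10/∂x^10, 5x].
50\frac{d^{9}}{dx^{9}}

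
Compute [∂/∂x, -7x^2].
- 14 x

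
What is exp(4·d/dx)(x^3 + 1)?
x^{3} + 12 x^{2} + 48 x + 65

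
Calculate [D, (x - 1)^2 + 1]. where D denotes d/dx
2 x - 2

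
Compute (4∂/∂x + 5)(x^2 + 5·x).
5 x^{2} + 33 x + 20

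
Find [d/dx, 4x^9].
36 x^{8}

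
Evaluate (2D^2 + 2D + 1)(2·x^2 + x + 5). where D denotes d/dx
2 x^{2} + 9 x + 15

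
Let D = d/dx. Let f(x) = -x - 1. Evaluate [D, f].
-1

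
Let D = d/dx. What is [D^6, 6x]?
36D^{5}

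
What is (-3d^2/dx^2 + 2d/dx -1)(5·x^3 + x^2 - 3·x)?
- 5 x^{3} + 29 x^{2} - 83 x - 12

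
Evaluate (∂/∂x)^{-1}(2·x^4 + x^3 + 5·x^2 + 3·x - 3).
\frac{2 x^{5}}{5} + \frac{x^{4}}{4} + \frac{5 x^{3}}{3} + \frac{3 x^{2}}{2} - 3 x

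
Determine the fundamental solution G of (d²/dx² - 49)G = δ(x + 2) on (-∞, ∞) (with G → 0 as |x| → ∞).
-\frac{e^{-7|x + 2|}}{14}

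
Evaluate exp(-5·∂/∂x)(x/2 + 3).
\frac{x}{2} + \frac{1}{2}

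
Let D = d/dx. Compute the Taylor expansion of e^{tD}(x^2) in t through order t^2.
t^{2} + 2 t x + x^{2}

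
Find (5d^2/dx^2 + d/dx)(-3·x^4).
12 x^{2} \left(- x - 15\right)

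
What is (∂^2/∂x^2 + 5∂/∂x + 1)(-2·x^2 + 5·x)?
- 2 x^{2} - 15 x + 21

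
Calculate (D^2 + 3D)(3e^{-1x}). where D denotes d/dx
- 6 e^{- x}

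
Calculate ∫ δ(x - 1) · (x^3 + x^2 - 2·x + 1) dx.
1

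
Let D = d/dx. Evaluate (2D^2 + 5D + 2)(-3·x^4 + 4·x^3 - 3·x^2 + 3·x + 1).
- 6 x^{4} - 52 x^{3} - 18 x^{2} + 24 x + 5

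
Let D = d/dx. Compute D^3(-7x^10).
- 5040 x^{7}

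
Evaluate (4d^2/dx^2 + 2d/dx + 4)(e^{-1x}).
6 e^{- x}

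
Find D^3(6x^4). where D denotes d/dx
144 x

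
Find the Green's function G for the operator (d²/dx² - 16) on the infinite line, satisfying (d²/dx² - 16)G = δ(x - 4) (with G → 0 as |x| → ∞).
-\frac{e^{-4|x - 4|}}{8}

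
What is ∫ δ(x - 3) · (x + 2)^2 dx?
25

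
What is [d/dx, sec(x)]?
\tan{\left(x \right)} \sec{\left(x \right)}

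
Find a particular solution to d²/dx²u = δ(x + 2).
\frac{|x + 2|}{2}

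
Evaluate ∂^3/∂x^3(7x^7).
1470 x^{4}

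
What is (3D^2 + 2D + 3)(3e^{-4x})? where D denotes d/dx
129 e^{- 4 x}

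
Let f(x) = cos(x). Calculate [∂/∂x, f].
- \sin{\left(x \right)}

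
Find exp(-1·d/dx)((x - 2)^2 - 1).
x^{2} - 6 x + 8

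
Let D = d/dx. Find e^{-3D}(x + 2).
x - 1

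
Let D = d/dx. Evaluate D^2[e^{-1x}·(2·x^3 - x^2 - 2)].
\left(2 x^{3} - 13 x^{2} + 16 x - 4\right) e^{- x}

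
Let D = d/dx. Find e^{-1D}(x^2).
x^{2} - 2 x + 1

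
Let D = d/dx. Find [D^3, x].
3D^{2}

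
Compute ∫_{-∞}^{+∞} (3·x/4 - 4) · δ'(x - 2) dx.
- \frac{3}{4}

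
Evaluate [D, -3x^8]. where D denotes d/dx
- 24 x^{7}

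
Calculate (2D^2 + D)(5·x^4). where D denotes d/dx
20 x^{2} \left(x + 6\right)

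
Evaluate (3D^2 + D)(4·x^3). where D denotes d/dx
12 x \left(x + 6\right)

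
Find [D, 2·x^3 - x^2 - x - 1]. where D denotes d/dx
6 x^{2} - 2 x - 1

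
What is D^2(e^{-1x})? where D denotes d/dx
e^{- x}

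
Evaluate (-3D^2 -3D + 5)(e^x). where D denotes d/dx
- e^{x}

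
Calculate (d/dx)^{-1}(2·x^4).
\frac{2 x^{5}}{5}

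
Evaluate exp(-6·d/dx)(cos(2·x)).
\cos{\left(2 x - 12 \right)}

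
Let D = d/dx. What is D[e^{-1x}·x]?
\left(1 - x\right) e^{- x}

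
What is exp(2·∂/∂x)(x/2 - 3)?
\frac{x}{2} - 2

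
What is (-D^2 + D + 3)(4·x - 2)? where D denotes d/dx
12 x - 2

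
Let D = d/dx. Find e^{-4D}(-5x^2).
- 5 x^{2} + 40 x - 80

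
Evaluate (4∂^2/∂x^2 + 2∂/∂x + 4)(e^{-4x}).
60 e^{- 4 x}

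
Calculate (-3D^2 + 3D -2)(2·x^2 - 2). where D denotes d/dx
- 4 x^{2} + 12 x - 8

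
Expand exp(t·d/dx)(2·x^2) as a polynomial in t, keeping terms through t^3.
2 t^{2} + 4 t x + 2 x^{2}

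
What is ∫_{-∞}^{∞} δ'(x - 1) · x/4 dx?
- \frac{1}{4}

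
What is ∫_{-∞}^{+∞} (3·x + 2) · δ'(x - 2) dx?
-3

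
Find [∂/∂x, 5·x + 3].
5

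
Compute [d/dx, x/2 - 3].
\frac{1}{2}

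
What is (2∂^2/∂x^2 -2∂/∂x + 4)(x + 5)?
4 x + 18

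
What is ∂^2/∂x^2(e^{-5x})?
25 e^{- 5 x}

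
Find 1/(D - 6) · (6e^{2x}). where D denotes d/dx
- \frac{3 e^{2 x}}{2}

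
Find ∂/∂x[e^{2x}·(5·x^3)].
x^{2} \left(10 x + 15\right) e^{2 x}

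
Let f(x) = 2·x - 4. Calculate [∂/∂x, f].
2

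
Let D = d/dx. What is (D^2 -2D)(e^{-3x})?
15 e^{- 3 x}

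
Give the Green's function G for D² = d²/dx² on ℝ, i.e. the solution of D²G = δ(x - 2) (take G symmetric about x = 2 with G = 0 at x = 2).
\frac{|x - 2|}{2}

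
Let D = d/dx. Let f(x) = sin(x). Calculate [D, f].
\cos{\left(x \right)}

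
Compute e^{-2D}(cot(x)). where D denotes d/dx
\cot{\left(x - 2 \right)}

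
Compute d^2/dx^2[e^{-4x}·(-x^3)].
2 x \left(- 8 x^{2} + 12 x - 3\right) e^{- 4 x}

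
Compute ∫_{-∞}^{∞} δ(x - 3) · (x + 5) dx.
8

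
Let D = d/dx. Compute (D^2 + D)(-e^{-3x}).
- 6 e^{- 3 x}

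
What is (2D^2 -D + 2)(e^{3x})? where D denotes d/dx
17 e^{3 x}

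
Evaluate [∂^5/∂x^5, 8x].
40\frac{d^{4}}{dx^{4}}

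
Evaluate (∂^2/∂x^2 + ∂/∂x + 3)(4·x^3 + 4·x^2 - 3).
12 x^{3} + 24 x^{2} + 32 x - 1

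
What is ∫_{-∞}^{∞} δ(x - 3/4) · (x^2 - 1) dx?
- \frac{7}{16}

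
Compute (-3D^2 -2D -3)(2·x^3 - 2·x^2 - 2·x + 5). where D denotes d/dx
- 6 x^{3} - 6 x^{2} - 22 x + 1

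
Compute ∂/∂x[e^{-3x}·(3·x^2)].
3 x \left(2 - 3 x\right) e^{- 3 x}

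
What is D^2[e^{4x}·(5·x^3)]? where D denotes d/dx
10 x \left(8 x^{2} + 12 x + 3\right) e^{4 x}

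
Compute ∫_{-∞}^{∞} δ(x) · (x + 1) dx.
1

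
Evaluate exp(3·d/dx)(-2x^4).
- 2 x^{4} - 24 x^{3} - 108 x^{2} - 216 x - 162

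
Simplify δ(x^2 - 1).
\frac{\delta(x - 1) + \delta(x + 1)}{2}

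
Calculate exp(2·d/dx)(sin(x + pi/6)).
\sin{\left(x + \frac{\pi}{6} + 2 \right)}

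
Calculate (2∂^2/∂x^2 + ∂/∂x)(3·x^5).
15 x^{3} \left(x + 8\right)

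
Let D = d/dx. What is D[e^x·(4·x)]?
4 \left(x + 1\right) e^{x}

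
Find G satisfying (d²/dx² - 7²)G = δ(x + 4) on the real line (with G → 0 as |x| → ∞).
-\frac{e^{-7|x + 4|}}{14}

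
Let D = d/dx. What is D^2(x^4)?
12 x^{2}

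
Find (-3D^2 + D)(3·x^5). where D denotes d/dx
15 x^{3} \left(x - 12\right)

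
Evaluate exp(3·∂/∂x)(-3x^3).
- 3 x^{3} - 27 x^{2} - 81 x - 81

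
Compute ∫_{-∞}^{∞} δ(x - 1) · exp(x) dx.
e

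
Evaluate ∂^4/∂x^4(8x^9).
24192 x^{5}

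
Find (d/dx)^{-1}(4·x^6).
\frac{4 x^{7}}{7}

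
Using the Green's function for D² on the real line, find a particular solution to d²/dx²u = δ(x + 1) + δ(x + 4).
\frac{|x + 1|}{2} + \frac{|x + 4|}{2}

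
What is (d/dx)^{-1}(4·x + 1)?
2 x^{2} + x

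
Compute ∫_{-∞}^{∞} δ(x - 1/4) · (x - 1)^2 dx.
\frac{9}{16}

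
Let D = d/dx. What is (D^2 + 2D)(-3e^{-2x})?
0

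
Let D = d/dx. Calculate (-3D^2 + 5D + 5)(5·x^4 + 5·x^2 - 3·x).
25 x^{4} + 100 x^{3} - 155 x^{2} + 35 x - 45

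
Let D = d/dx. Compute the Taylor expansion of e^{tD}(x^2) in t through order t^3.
t^{2} + 2 t x + x^{2}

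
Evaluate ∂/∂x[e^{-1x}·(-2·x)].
2 \left(x - 1\right) e^{- x}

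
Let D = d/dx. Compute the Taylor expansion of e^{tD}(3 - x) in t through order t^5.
- t - x + 3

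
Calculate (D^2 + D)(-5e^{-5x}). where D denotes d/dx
- 100 e^{- 5 x}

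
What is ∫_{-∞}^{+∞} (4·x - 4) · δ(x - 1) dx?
0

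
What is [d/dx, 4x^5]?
20 x^{4}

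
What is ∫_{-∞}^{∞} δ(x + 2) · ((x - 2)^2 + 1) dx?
17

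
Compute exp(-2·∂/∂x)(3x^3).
3 x^{3} - 18 x^{2} + 36 x - 24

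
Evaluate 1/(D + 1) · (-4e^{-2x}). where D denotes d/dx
4 e^{- 2 x}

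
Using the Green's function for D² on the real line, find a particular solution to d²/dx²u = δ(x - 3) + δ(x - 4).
\frac{|x - 3|}{2} + \frac{|x - 4|}{2}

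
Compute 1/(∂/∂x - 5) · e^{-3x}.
- \frac{e^{- 3 x}}{8}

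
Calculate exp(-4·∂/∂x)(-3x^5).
- 3 x^{5} + 60 x^{4} - 480 x^{3} + 1920 x^{2} - 3840 x + 3072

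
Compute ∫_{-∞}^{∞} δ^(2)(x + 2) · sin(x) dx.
\sin{\left(2 \right)}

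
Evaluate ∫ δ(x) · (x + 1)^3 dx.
1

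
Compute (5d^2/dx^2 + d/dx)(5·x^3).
15 x \left(x + 10\right)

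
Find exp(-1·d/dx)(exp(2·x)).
e^{2 x - 2}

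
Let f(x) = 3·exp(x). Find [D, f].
3 e^{x}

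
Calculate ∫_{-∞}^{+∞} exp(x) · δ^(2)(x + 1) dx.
e^{-1}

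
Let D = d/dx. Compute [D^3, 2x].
6D^{2}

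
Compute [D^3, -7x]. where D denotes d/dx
-21D^{2}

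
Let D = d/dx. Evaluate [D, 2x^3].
6 x^{2}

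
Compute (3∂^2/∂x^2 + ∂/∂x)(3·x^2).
6 x + 18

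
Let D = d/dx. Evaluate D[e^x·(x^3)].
x^{2} \left(x + 3\right) e^{x}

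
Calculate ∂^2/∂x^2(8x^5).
160 x^{3}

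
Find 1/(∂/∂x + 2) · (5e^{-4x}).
- \frac{5 e^{- 4 x}}{2}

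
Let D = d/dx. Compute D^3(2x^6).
240 x^{3}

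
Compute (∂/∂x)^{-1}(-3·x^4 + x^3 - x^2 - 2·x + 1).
- \frac{3 x^{5}}{5} + \frac{x^{4}}{4} - \frac{x^{3}}{3} - x^{2} + x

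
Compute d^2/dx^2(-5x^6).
- 150 x^{4}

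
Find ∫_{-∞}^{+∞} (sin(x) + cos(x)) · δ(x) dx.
1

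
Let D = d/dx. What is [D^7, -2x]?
-14D^{6}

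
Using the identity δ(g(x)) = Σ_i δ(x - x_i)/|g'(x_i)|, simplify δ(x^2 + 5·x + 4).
\frac{\delta(x + 4) + \delta(x + 1)}{3}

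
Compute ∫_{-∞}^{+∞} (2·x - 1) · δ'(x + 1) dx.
-2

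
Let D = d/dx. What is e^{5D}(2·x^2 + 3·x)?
2 x^{2} + 23 x + 65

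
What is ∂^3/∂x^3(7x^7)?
1470 x^{4}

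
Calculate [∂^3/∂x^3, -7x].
-21\frac{d^{2}}{dx^{2}}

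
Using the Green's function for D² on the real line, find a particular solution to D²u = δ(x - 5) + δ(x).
\frac{|x - 5|}{2} + \frac{|x|}{2}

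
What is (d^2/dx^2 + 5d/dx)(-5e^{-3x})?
30 e^{- 3 x}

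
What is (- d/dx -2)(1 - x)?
2 x - 1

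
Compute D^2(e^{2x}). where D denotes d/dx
4 e^{2 x}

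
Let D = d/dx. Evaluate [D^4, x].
4D^{3}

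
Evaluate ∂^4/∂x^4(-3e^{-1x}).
- 3 e^{- x}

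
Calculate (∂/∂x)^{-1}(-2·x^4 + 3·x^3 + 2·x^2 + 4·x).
- \frac{2 x^{5}}{5} + \frac{3 x^{4}}{4} + \frac{2 x^{3}}{3} + 2 x^{2}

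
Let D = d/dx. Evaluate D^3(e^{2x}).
8 e^{2 x}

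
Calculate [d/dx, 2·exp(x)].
2 e^{x}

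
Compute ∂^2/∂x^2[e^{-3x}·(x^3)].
3 x \left(3 x^{2} - 6 x + 2\right) e^{- 3 x}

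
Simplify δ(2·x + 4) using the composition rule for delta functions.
\frac{\delta(x + 2)}{2}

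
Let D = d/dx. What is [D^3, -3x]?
-9D^{2}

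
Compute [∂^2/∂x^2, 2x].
4\frac{d}{dx}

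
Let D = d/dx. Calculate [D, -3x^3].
- 9 x^{2}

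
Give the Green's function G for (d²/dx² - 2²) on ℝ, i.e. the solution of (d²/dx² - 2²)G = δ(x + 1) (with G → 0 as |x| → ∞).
-\frac{e^{-2|x + 1|}}{4}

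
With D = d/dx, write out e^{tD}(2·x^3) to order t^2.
2 x \left(3 t^{2} + 3 t x + x^{2}\right)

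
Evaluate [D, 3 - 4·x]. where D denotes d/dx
-4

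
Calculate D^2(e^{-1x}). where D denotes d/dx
e^{- x}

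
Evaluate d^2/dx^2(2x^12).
264 x^{10}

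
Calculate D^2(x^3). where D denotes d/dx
6 x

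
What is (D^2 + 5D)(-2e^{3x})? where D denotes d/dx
- 48 e^{3 x}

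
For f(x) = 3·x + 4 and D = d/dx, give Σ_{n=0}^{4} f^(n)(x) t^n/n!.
3 t + 3 x + 4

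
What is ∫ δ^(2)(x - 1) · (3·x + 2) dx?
0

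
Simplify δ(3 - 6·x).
\frac{\delta(x - 1/2)}{6}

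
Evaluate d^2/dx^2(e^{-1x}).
e^{- x}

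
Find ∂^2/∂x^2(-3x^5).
- 60 x^{3}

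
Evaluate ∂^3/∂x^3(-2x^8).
- 672 x^{5}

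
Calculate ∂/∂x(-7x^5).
- 35 x^{4}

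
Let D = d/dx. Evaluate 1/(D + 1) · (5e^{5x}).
\frac{5 e^{5 x}}{6}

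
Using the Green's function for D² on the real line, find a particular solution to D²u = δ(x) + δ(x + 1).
\frac{|x|}{2} + \frac{|x + 1|}{2}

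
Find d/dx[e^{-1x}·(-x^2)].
x \left(x - 2\right) e^{- x}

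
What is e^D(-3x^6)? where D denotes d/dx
- 3 x^{6} - 18 x^{5} - 45 x^{4} - 60 x^{3} - 45 x^{2} - 18 x - 3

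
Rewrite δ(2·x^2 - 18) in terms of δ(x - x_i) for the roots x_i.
\frac{\delta(x - 3) + \delta(x + 3)}{12}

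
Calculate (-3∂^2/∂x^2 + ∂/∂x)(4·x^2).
8 x - 24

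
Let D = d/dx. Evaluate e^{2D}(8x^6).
8 x^{6} + 96 x^{5} + 480 x^{4} + 1280 x^{3} + 1920 x^{2} + 1536 x + 512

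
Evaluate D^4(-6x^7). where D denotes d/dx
- 5040 x^{3}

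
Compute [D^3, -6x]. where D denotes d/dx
-18D^{2}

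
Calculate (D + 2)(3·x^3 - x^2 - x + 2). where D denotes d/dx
6 x^{3} + 7 x^{2} - 4 x + 3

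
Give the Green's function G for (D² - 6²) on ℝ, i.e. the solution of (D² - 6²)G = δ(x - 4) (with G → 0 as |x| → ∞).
-\frac{e^{-6|x - 4|}}{12}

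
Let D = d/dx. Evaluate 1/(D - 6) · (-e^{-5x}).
\frac{e^{- 5 x}}{11}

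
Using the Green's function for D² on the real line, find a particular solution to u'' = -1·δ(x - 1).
-\frac{|x - 1|}{2}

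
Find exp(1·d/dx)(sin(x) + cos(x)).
\sqrt{2} \sin{\left(x + \frac{\pi}{4} + 1 \right)}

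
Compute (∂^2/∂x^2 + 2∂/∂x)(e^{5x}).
35 e^{5 x}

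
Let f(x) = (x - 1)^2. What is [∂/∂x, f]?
2 x - 2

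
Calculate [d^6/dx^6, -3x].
-18\frac{d^{5}}{dx^{5}}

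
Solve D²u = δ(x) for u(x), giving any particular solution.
\frac{|x|}{2}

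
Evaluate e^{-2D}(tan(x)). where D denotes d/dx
\tan{\left(x - 2 \right)}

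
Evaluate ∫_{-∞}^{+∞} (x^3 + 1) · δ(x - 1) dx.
2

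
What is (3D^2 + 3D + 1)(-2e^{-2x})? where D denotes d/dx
- 14 e^{- 2 x}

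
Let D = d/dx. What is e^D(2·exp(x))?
2 e^{x + 1}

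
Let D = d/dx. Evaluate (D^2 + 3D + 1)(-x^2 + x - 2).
- x^{2} - 5 x - 1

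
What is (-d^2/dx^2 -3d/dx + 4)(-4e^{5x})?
144 e^{5 x}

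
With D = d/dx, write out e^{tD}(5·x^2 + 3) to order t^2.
5 t^{2} + 10 t x + 5 x^{2} + 3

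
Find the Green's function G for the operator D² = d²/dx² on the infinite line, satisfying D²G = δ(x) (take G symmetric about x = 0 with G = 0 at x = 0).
\frac{|x|}{2}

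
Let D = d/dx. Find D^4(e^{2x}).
16 e^{2 x}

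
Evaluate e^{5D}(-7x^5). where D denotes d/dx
- 7 x^{5} - 175 x^{4} - 1750 x^{3} - 8750 x^{2} - 21875 x - 21875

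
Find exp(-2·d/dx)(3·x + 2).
3 x - 4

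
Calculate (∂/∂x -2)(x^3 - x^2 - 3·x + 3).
- 2 x^{3} + 5 x^{2} + 4 x - 9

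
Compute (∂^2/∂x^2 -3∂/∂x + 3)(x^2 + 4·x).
3 x^{2} + 6 x - 10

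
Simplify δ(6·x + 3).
\frac{\delta(x + 1/2)}{6}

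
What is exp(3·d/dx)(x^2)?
x^{2} + 6 x + 9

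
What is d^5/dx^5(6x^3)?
0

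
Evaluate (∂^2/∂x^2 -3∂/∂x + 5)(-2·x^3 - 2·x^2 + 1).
- 10 x^{3} + 8 x^{2} + 1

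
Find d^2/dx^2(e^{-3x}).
9 e^{- 3 x}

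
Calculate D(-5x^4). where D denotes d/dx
- 20 x^{3}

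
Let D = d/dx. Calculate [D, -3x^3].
- 9 x^{2}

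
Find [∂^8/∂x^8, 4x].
32\frac{d^{7}}{dx^{7}}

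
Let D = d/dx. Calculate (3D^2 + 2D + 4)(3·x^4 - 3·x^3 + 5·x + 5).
12 x^{4} + 12 x^{3} + 90 x^{2} - 34 x + 30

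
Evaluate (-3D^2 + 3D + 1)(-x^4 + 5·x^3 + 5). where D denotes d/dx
- x^{4} - 7 x^{3} + 81 x^{2} - 90 x + 5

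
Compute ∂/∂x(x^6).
6 x^{5}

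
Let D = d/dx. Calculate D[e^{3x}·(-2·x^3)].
6 x^{2} \left(- x - 1\right) e^{3 x}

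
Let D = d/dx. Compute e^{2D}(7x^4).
7 x^{4} + 56 x^{3} + 168 x^{2} + 224 x + 112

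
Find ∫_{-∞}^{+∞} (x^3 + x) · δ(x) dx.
0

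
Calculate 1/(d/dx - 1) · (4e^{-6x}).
- \frac{4 e^{- 6 x}}{7}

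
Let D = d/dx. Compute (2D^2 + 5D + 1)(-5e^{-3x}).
- 20 e^{- 3 x}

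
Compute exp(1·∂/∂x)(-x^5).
- x^{5} - 5 x^{4} - 10 x^{3} - 10 x^{2} - 5 x - 1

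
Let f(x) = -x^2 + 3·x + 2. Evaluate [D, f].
3 - 2 x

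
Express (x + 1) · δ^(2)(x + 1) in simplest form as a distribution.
-2\delta'(x + 1)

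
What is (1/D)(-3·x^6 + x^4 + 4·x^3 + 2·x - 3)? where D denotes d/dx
- \frac{3 x^{7}}{7} + \frac{x^{5}}{5} + x^{4} + x^{2} - 3 x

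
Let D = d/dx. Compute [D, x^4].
4 x^{3}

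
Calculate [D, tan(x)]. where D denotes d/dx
\frac{1}{\cos^{2}{\left(x \right)}}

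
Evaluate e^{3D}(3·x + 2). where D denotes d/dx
3 x + 11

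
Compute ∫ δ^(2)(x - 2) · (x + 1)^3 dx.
18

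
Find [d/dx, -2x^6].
- 12 x^{5}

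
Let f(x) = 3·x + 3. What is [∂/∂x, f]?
3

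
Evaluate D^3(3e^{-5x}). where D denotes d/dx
- 375 e^{- 5 x}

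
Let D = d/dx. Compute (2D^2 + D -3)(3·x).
3 - 9 x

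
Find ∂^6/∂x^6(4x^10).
604800 x^{4}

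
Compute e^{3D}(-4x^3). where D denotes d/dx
- 4 x^{3} - 36 x^{2} - 108 x - 108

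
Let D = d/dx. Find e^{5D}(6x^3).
6 x^{3} + 90 x^{2} + 450 x + 750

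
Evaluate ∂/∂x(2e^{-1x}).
- 2 e^{- x}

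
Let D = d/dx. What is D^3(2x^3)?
12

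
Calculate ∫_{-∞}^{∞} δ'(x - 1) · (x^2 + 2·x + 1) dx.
-4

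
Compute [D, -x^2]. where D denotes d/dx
- 2 x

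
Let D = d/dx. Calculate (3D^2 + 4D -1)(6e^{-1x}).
- 12 e^{- x}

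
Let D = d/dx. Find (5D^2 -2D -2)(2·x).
- 4 x - 4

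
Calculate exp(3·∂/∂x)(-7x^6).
- 7 x^{6} - 126 x^{5} - 945 x^{4} - 3780 x^{3} - 8505 x^{2} - 10206 x - 5103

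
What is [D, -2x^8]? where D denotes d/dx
- 16 x^{7}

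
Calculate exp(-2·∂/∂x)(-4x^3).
- 4 x^{3} + 24 x^{2} - 48 x + 32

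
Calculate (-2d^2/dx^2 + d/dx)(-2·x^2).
8 - 4 x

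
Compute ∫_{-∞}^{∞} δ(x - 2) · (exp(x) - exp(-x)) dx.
2 \sinh{\left(2 \right)}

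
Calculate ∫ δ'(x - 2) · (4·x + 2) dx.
-4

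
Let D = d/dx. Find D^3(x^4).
24 x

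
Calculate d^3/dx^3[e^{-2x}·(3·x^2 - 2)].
4 \left(- 6 x^{2} + 18 x - 5\right) e^{- 2 x}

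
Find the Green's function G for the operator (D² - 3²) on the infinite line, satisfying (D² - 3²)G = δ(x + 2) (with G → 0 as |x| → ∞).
-\frac{e^{-3|x + 2|}}{6}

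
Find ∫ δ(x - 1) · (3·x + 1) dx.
4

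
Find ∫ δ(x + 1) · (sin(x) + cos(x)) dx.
- \sin{\left(1 \right)} + \cos{\left(1 \right)}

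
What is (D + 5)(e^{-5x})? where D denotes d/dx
0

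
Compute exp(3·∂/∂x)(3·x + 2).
3 x + 11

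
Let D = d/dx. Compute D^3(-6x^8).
- 2016 x^{5}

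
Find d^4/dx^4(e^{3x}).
81 e^{3 x}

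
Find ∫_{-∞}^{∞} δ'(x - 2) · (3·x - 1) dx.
-3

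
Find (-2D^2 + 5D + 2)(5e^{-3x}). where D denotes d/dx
- 155 e^{- 3 x}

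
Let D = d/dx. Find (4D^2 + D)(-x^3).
3 x \left(- x - 8\right)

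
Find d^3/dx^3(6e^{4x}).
384 e^{4 x}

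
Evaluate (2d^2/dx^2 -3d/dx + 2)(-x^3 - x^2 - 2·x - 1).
x \left(- 2 x^{2} + 7 x - 10\right)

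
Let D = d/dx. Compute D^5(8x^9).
120960 x^{4}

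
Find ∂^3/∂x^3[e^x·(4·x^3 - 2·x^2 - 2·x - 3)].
\left(4 x^{3} + 34 x^{2} + 58 x + 3\right) e^{x}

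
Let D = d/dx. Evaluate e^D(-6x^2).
- 6 x^{2} - 12 x - 6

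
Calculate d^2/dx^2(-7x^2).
-14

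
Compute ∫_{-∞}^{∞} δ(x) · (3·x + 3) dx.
3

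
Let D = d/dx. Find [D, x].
1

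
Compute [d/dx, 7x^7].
49 x^{6}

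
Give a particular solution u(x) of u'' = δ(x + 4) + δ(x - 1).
\frac{|x + 4|}{2} + \frac{|x - 1|}{2}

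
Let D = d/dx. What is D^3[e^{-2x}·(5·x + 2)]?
4 \left(11 - 10 x\right) e^{- 2 x}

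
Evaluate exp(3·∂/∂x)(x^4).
x^{4} + 12 x^{3} + 54 x^{2} + 108 x + 81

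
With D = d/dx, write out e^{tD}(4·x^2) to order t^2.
4 t^{2} + 8 t x + 4 x^{2}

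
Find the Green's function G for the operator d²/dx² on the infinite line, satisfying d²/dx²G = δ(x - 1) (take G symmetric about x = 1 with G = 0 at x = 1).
\frac{|x - 1|}{2}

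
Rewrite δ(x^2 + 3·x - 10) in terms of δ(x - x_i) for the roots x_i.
\frac{\delta(x + 5) + \delta(x - 2)}{7}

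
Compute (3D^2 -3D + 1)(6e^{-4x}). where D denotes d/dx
366 e^{- 4 x}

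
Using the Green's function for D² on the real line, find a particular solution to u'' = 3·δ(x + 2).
\frac{3|x + 2|}{2}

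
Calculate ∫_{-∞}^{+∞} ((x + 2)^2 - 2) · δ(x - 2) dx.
14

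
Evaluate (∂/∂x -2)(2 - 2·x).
4 x - 6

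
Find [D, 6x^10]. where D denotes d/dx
60 x^{9}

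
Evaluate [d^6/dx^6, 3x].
18\frac{d^{5}}{dx^{5}}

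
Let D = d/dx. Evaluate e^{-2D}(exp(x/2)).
e^{\frac{x}{2} - 1}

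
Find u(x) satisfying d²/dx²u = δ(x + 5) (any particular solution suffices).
\frac{|x + 5|}{2}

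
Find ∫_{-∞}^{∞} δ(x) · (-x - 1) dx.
-1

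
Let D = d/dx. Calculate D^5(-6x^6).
- 4320 x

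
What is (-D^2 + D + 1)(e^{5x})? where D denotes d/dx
- 19 e^{5 x}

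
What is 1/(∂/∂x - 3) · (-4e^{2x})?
4 e^{2 x}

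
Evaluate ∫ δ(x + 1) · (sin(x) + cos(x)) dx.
- \sin{\left(1 \right)} + \cos{\left(1 \right)}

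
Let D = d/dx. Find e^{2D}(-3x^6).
- 3 x^{6} - 36 x^{5} - 180 x^{4} - 480 x^{3} - 720 x^{2} - 576 x - 192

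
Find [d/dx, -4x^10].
- 40 x^{9}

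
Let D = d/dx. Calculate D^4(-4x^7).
- 3360 x^{3}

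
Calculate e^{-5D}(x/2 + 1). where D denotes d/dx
\frac{x}{2} - \frac{3}{2}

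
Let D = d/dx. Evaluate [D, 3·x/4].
\frac{3}{4}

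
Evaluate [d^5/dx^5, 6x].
30\frac{d^{4}}{dx^{4}}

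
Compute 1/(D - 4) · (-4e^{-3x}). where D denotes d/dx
\frac{4 e^{- 3 x}}{7}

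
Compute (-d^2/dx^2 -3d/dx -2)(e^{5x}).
- 42 e^{5 x}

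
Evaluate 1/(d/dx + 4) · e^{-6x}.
- \frac{e^{- 6 x}}{2}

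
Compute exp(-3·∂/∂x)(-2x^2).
- 2 x^{2} + 12 x - 18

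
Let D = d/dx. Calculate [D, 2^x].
2^{x} \log{\left(2 \right)}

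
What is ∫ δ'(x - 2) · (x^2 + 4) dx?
-4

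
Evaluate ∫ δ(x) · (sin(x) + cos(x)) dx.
1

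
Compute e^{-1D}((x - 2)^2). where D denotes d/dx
x^{2} - 6 x + 9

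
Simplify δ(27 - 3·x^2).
\frac{\delta(x - 3) + \delta(x + 3)}{18}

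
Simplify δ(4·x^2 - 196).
\frac{\delta(x - 7) + \delta(x + 7)}{56}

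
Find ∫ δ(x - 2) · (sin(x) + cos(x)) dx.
\cos{\left(2 \right)} + \sin{\left(2 \right)}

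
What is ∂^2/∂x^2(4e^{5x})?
100 e^{5 x}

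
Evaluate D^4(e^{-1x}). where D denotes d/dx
e^{- x}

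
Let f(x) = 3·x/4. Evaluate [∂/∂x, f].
\frac{3}{4}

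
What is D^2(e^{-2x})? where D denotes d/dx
4 e^{- 2 x}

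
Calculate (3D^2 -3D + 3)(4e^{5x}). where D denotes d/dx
252 e^{5 x}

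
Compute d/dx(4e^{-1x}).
- 4 e^{- x}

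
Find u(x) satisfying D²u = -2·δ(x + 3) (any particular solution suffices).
-|x + 3|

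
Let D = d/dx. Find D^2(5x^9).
360 x^{7}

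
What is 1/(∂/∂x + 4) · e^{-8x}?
- \frac{e^{- 8 x}}{4}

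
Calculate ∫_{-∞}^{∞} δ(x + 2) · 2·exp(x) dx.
\frac{2}{e^{2}}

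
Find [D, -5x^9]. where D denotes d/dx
- 45 x^{8}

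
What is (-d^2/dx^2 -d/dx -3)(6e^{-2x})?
- 30 e^{- 2 x}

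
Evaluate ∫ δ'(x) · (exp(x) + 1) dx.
-1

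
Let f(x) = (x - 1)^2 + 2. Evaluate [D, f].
2 x - 2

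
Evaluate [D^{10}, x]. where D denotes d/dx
10D^{9}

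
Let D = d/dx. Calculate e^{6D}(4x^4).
4 x^{4} + 96 x^{3} + 864 x^{2} + 3456 x + 5184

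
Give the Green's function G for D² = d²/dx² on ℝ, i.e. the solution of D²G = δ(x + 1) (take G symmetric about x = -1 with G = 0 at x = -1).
\frac{|x + 1|}{2}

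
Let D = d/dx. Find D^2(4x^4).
48 x^{2}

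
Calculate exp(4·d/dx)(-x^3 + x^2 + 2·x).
- x^{3} - 11 x^{2} - 38 x - 40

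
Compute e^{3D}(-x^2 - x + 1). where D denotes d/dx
- x^{2} - 7 x - 11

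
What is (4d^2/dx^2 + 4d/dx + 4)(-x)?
- 4 x - 4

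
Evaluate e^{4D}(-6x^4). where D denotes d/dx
- 6 x^{4} - 96 x^{3} - 576 x^{2} - 1536 x - 1536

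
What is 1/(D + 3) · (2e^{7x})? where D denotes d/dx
\frac{e^{7 x}}{5}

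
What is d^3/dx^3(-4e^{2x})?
- 32 e^{2 x}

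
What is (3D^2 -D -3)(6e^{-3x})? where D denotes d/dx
162 e^{- 3 x}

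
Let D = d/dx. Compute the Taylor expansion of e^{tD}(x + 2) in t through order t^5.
t + x + 2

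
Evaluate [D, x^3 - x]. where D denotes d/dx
3 x^{2} - 1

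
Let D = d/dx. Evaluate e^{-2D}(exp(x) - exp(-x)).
- e^{2 - x} + e^{x - 2}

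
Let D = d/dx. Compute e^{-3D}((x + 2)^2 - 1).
x \left(x - 2\right)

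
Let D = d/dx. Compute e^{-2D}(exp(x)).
e^{x - 2}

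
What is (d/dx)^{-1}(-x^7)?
- \frac{x^{8}}{8}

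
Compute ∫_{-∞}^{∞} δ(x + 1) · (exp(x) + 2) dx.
e^{-1} + 2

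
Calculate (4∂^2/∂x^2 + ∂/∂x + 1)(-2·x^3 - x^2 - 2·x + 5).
- 2 x^{3} - 7 x^{2} - 52 x - 5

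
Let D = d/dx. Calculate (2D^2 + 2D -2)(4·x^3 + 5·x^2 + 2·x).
- 8 x^{3} + 14 x^{2} + 64 x + 24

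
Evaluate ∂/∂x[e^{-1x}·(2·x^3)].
2 x^{2} \left(3 - x\right) e^{- x}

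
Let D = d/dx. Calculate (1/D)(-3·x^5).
- \frac{x^{6}}{2}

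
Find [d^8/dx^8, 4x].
32\frac{d^{7}}{dx^{7}}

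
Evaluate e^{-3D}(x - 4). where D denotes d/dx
x - 7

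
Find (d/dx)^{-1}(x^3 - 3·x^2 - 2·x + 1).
\frac{x^{4}}{4} - x^{3} - x^{2} + x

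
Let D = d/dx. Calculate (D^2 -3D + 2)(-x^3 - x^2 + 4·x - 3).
- 2 x^{3} + 7 x^{2} + 8 x - 20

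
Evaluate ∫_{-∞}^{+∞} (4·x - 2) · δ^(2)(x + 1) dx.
0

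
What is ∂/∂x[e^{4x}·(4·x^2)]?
8 x \left(2 x + 1\right) e^{4 x}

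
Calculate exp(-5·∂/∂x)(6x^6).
6 x^{6} - 180 x^{5} + 2250 x^{4} - 15000 x^{3} + 56250 x^{2} - 112500 x + 93750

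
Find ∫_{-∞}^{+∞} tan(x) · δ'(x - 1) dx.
- \tan^{2}{\left(1 \right)} - 1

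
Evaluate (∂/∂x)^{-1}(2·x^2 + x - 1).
\frac{2 x^{3}}{3} + \frac{x^{2}}{2} - x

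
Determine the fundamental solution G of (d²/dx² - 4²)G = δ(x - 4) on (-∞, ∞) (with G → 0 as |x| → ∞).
-\frac{e^{-4|x - 4|}}{8}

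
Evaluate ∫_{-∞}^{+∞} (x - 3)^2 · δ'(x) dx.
6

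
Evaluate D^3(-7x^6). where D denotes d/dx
- 840 x^{3}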